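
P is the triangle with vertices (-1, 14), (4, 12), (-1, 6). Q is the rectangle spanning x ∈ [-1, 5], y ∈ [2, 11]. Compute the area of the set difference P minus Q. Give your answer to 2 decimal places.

9.58

|P| = 20, |P∩Q| = 10.4167.
|P ∖ Q| = |P| − |P∩Q| = 20 − 10.4167 = 9.58.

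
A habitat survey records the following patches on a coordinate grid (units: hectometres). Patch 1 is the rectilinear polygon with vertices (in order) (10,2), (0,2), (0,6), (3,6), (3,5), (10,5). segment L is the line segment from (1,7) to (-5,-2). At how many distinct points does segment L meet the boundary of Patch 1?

2

The segment meets the boundary at (0,5.5), (0.333,6).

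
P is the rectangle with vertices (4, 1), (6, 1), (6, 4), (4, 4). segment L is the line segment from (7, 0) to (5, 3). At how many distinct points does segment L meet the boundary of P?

1

The segment meets the boundary at (6,1.5).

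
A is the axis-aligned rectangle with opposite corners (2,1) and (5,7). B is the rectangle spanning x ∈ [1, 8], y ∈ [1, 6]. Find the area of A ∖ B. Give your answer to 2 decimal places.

|A∩B|: x∈[2,5], y∈[1,6] → 3·5 = 15.
|A| = 18.
|A ∖ B| = |A| − |A∩B| = 18 − 15 = 3.00.

3.00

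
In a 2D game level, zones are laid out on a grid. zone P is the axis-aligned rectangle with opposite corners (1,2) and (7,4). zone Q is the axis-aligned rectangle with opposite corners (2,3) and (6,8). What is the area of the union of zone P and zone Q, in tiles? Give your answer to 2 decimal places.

28.00

By inclusion–exclusion:
Individual areas: |zone P| = 12, |zone Q| = 20.
|zone P∩zone Q|: x∈[2,6], y∈[3,4] → 4·1 = 4.
|zone P ∪ zone Q| = 32 − 4 = 28.00.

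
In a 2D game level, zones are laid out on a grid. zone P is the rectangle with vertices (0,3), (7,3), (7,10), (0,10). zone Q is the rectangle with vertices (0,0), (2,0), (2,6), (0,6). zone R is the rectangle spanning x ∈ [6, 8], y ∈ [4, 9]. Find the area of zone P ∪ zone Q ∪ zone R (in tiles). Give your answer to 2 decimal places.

By inclusion–exclusion:
Individual areas: |zone P| = 49, |zone Q| = 12, |zone R| = 10.
|zone P∩zone Q|: x∈[0,2], y∈[3,6] → 2·3 = 6.
|zone P∩zone R|: x∈[6,7], y∈[4,9] → 1·5 = 5.
|zone Q∩zone R| = 0 (no overlap).
|zone P∩zone Q∩zone R| = 0.
|zone P ∪ zone Q ∪ zone R| = 71 − 11 + 0 = 60.00.

60.00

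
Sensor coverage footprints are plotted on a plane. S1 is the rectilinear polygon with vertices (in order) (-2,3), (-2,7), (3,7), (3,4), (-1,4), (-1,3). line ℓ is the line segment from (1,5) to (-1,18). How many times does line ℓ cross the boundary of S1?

The segment meets the boundary at (0.692,7).

1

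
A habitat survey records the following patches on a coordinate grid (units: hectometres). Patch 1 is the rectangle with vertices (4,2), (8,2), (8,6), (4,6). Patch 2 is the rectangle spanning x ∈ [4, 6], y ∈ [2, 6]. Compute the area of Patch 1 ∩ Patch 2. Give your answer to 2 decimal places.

8.00

|Patch 1∩Patch 2|: x∈[4,6], y∈[2,6] → 2·4 = 8.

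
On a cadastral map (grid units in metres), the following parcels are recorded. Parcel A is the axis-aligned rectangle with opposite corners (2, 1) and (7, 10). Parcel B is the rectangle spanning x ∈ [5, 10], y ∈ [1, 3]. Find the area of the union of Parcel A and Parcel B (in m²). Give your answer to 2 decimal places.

51.00

By inclusion–exclusion:
Individual areas: |Parcel A| = 45, |Parcel B| = 10.
|Parcel A∩Parcel B|: x∈[5,7], y∈[1,3] → 2·2 = 4.
|Parcel A ∪ Parcel B| = 55 − 4 = 51.00.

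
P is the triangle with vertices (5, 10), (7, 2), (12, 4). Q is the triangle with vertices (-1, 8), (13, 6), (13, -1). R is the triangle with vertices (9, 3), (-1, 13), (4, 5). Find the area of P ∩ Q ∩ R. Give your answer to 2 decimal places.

2.25

The intersection is the polygon with vertices (6,6), (9,3), (6.5,4).
By the shoelace formula its area is 2.25.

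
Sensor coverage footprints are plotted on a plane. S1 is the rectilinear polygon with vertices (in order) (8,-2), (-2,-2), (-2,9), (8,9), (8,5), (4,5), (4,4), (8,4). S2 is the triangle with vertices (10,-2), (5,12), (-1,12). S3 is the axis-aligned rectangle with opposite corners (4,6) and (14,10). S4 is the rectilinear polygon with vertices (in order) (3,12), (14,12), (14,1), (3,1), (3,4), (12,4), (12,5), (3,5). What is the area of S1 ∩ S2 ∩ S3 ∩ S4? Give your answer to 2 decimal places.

7.82

The intersection is the polygon with vertices (4,6), (4,9), (6.071,9), (7.143,6).
By the shoelace formula its area is 7.82.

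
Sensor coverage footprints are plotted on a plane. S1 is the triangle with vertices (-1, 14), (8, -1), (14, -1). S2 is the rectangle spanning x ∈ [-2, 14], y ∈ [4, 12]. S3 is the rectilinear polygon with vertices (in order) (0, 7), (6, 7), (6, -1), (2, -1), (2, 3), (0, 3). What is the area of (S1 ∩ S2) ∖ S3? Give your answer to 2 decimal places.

|S1 ∩ S2| = 19.2.
|(S1 ∩ S2) ∩ S3| = 5.7.
|(S1 ∩ S2) ∖ S3| = 19.2 − 5.7 = 13.50.

13.50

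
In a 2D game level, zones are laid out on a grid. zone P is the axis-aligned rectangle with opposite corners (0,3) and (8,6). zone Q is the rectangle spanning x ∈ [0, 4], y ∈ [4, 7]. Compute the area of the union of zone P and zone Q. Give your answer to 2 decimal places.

28.00

By inclusion–exclusion:
Individual areas: |zone P| = 24, |zone Q| = 12.
|zone P∩zone Q|: x∈[0,4], y∈[4,6] → 4·2 = 8.
|zone P ∪ zone Q| = 36 − 8 = 28.00.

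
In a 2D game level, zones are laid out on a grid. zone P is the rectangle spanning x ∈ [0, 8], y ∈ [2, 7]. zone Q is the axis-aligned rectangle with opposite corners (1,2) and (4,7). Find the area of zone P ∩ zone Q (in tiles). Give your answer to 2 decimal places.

15.00

|zone P∩zone Q|: x∈[1,4], y∈[2,7] → 3·5 = 15.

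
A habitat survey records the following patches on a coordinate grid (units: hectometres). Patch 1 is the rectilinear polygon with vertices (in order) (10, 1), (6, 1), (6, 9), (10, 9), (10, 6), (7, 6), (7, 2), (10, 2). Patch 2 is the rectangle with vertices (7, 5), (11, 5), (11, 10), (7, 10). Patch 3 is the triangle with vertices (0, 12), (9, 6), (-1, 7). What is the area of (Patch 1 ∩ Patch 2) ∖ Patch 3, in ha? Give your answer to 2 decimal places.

7.87

|Patch 1 ∩ Patch 2| = 9.
|(Patch 1 ∩ Patch 2) ∩ Patch 3| = 1.1333.
|(Patch 1 ∩ Patch 2) ∖ Patch 3| = 9 − 1.1333 = 7.87.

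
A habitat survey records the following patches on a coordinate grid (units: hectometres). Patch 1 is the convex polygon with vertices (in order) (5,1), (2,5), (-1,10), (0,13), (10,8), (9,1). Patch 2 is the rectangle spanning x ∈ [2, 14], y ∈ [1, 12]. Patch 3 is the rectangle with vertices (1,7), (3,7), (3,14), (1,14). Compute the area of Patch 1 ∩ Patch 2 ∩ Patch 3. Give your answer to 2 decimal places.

4.75

The intersection is the polygon with vertices (2,12), (3,11.5), (3,7), (2,7).
By the shoelace formula its area is 4.75.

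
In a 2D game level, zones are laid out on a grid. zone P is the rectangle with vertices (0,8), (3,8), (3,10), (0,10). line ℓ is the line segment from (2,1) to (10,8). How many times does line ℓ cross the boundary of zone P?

The segment lies entirely outside zone P and never meets its boundary.

0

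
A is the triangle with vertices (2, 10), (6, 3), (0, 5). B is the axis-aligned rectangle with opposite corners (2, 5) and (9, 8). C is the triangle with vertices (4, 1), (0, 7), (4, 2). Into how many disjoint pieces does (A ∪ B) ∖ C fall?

2

(A ∪ B) ∖ C splits into 2 disjoint pieces (area 30.3515, area 1.2143).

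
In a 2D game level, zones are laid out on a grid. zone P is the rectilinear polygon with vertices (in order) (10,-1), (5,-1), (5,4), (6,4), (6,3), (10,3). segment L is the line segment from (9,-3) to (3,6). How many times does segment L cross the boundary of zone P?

The segment meets the boundary at (7.667,-1), (5,3).

2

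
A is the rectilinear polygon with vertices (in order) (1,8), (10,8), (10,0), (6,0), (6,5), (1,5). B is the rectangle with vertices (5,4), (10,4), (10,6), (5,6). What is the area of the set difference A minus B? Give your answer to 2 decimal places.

|A| = 47, |A∩B| = 9.
|A ∖ B| = |A| − |A∩B| = 47 − 9 = 38.00.

38.00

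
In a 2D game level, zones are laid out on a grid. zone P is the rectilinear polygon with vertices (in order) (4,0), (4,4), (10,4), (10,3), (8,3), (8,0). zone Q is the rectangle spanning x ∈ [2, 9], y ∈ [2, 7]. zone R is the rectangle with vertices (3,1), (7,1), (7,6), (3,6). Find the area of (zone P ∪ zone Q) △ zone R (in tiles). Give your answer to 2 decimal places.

26.00

|zone P ∪ zone Q| = 44.
|(zone P ∪ zone Q) ∩ zone R| = 19.
|(zone P ∪ zone Q) △ zone R| = 44 + 20 − 38 = 26.00.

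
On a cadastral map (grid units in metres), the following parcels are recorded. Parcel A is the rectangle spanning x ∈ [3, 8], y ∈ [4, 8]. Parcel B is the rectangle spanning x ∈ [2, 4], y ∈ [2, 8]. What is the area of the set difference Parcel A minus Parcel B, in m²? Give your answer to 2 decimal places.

|Parcel A∩Parcel B|: x∈[3,4], y∈[4,8] → 1·4 = 4.
|Parcel A| = 20.
|Parcel A ∖ Parcel B| = |Parcel A| − |Parcel A∩Parcel B| = 20 − 4 = 16.00.

16.00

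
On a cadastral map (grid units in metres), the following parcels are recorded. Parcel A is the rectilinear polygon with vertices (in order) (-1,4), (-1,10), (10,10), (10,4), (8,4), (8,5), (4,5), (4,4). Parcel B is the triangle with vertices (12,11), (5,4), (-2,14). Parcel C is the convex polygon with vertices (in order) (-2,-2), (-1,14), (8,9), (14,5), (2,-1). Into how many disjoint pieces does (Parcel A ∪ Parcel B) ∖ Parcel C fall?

2

(Parcel A ∪ Parcel B) ∖ Parcel C splits into 2 disjoint pieces (area 0.55, area 21.0078).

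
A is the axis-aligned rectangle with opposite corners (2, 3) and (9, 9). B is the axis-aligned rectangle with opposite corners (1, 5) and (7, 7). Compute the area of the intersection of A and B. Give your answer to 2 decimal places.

10.00

|A∩B|: x∈[2,7], y∈[5,7] → 5·2 = 10.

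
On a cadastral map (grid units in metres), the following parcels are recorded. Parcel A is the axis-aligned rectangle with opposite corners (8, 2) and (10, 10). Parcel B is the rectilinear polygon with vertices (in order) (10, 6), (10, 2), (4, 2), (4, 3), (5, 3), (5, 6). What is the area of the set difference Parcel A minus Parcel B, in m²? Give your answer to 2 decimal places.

8.00

|Parcel A| = 16, |Parcel A∩Parcel B| = 8.
|Parcel A ∖ Parcel B| = |Parcel A| − |Parcel A∩Parcel B| = 16 − 8 = 8.00.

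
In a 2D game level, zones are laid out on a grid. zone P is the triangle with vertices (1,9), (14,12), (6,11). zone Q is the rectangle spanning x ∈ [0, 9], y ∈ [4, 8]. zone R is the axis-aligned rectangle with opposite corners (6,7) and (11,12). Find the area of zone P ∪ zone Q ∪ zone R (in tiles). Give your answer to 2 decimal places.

60.59

By inclusion–exclusion:
Individual areas: |zone P| = 5.5, |zone Q| = 36, |zone R| = 25.
|zone P∩zone Q| = 0.
|zone P∩zone R| = 2.9087.
|zone Q∩zone R|: x∈[6,9], y∈[7,8] → 3·1 = 3.
|zone P∩zone Q∩zone R| = 0.
|zone P ∪ zone Q ∪ zone R| = 66.5 − 5.9087 + 0 = 60.59.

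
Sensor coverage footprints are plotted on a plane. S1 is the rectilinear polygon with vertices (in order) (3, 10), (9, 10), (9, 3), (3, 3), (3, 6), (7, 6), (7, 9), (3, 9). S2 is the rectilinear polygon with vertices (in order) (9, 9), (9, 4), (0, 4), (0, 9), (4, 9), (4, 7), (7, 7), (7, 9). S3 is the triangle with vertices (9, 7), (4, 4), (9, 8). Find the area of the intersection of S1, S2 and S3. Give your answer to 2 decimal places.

The intersection is the polygon with vertices (7,6), (7,6.4), (9,8), (9,7), (4,4), (6.5,6).
By the shoelace formula its area is 2.40.

2.40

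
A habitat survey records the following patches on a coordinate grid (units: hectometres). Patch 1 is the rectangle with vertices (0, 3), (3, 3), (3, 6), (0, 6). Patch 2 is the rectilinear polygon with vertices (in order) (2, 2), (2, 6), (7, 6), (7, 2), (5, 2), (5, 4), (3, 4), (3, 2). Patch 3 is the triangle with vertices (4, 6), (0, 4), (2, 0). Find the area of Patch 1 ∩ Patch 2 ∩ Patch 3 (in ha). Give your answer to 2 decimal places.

The intersection is the polygon with vertices (2,3), (2,5), (3,5.5), (3,4), (3,3).
By the shoelace formula its area is 2.25.

2.25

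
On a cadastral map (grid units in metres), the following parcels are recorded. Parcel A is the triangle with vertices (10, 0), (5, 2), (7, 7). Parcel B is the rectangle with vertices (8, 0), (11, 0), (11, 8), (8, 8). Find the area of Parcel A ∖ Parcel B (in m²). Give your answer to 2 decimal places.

10.63

|Parcel A| = 14.5, |Parcel A∩Parcel B| = 3.8667.
|Parcel A ∖ Parcel B| = |Parcel A| − |Parcel A∩Parcel B| = 14.5 − 3.8667 = 10.63.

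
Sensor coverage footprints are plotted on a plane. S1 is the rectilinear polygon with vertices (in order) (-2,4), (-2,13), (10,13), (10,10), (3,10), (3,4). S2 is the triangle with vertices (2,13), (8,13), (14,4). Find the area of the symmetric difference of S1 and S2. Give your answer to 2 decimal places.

63.00

|S1| = 66, |S2| = 27, |S1∩S2| = 15.
|S1 △ S2| = |S1| + |S2| − 2·|S1∩S2| = 66 + 27 − 30 = 63.00.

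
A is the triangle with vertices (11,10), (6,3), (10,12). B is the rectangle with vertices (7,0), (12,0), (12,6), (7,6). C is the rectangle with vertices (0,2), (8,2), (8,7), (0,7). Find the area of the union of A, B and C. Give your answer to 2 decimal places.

By inclusion–exclusion:
Individual areas: |A| = 8.5, |B| = 30, |C| = 40.
|A∩B| = 0.7893.
|A∩C| = 1.6444.
|B∩C|: x∈[7,8], y∈[2,6] → 1·4 = 4.
|A∩B∩C| = 0.775.
|A ∪ B ∪ C| = 78.5 − 6.4337 + 0.775 = 72.84.

72.84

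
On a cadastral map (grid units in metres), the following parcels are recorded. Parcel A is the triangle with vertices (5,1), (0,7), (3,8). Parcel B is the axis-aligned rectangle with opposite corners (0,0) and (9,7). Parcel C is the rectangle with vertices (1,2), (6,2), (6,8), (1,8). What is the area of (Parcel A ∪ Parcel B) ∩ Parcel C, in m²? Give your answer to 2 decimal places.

26.48

The region (Parcel A ∪ Parcel B) ∩ Parcel C is the polygon with vertices (3.286,7), (6,7), (6,2), (1,2), (1,7.333), (3,8).
By the shoelace formula its area is 26.48.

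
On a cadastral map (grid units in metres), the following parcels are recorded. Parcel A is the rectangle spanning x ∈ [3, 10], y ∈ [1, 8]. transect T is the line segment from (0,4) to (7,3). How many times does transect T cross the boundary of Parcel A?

1

The segment meets the boundary at (3,3.571).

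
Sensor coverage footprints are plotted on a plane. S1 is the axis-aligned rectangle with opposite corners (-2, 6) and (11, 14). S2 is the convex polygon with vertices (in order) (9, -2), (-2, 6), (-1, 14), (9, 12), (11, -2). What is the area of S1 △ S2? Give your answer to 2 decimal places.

82.86

|S1| = 104, |S2| = 132, |S1∩S2| = 76.5714.
|S1 △ S2| = |S1| + |S2| − 2·|S1∩S2| = 104 + 132 − 153.1429 = 82.86.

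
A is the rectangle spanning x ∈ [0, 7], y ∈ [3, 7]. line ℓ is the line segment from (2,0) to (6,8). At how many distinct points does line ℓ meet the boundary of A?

The segment meets the boundary at (5.5,7), (3.5,3).

2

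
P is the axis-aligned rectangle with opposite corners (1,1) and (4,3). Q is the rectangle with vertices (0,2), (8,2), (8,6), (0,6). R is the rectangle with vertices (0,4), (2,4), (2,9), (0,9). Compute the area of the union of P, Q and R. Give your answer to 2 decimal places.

By inclusion–exclusion:
Individual areas: |P| = 6, |Q| = 32, |R| = 10.
|P∩Q|: x∈[1,4], y∈[2,3] → 3·1 = 3.
|P∩R| = 0 (no overlap).
|Q∩R|: x∈[0,2], y∈[4,6] → 2·2 = 4.
|P∩Q∩R| = 0.
|P ∪ Q ∪ R| = 48 − 7 + 0 = 41.00.

41.00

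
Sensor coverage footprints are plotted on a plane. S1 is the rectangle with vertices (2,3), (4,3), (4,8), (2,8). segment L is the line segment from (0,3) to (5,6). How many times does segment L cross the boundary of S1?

2

The segment meets the boundary at (4,5.4), (2,4.2).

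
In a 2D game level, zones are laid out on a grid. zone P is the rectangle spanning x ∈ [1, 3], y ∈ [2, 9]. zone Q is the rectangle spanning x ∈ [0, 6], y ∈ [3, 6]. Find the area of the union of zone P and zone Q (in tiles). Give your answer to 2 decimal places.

26.00

By inclusion–exclusion:
Individual areas: |zone P| = 14, |zone Q| = 18.
|zone P∩zone Q|: x∈[1,3], y∈[3,6] → 2·3 = 6.
|zone P ∪ zone Q| = 32 − 6 = 26.00.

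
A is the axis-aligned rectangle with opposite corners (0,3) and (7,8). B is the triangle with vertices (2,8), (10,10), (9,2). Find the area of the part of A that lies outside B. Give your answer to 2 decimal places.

24.29

|A| = 35, |A∩B| = 10.7143.
|A ∖ B| = |A| − |A∩B| = 35 − 10.7143 = 24.29.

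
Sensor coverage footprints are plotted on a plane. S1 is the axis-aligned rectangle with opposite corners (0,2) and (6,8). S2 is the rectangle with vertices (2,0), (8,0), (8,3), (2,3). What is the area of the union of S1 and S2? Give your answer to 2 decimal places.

50.00

By inclusion–exclusion:
Individual areas: |S1| = 36, |S2| = 18.
|S1∩S2|: x∈[2,6], y∈[2,3] → 4·1 = 4.
|S1 ∪ S2| = 54 − 4 = 50.00.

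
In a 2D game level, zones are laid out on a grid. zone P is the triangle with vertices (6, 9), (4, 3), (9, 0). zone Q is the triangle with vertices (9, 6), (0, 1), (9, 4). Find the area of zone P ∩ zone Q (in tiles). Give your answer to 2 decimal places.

The intersection is the polygon with vertices (4,3), (4.091,3.273), (7.312,5.062), (7.8,3.6), (4.714,2.571).
By the shoelace formula its area is 4.31.

4.31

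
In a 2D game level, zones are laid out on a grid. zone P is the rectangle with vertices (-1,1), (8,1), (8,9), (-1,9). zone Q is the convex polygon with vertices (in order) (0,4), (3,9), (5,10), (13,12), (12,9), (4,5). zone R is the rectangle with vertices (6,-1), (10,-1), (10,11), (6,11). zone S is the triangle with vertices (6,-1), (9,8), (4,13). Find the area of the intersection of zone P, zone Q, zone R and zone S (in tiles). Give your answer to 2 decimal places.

5.00

The intersection is the polygon with vertices (6,6), (6,9), (8,9), (8,7).
By the shoelace formula its area is 5.00.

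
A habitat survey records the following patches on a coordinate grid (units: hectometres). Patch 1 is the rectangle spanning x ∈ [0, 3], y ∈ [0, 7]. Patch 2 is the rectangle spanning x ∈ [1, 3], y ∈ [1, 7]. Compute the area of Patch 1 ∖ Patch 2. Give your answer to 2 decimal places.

|Patch 1∩Patch 2|: x∈[1,3], y∈[1,7] → 2·6 = 12.
|Patch 1| = 21.
|Patch 1 ∖ Patch 2| = |Patch 1| − |Patch 1∩Patch 2| = 21 − 12 = 9.00.

9.00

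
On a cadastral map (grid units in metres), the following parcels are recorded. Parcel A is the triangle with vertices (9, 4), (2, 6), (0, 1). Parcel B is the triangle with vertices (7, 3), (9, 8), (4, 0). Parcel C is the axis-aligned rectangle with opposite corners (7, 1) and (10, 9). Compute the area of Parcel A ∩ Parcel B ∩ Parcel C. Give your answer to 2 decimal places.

The intersection is the polygon with vertices (7.154,3.385), (7,3.333), (7,4.571), (7.564,4.41).
By the shoelace formula its area is 0.42.

0.42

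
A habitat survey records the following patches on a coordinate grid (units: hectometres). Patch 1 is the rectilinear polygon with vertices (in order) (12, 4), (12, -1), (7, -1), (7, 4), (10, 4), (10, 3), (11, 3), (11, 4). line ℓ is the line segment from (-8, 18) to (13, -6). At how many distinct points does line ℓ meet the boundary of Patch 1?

The segment meets the boundary at (8.625,-1), (7,0.857).

2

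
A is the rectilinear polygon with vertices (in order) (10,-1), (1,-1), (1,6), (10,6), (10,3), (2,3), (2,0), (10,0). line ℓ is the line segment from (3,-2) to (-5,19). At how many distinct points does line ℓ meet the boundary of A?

The segment meets the boundary at (1,3.25), (2,0.625), (2.619,-1), (2.238,0).

4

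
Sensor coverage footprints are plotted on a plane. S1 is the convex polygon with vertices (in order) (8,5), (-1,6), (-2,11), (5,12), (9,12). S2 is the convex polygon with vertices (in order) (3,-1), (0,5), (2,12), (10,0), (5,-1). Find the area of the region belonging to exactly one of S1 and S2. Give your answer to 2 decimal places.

|S1| = 62, |S2| = 63.5, |S1∩S2| = 19.9106.
|S1 △ S2| = |S1| + |S2| − 2·|S1∩S2| = 62 + 63.5 − 39.8212 = 85.68.

85.68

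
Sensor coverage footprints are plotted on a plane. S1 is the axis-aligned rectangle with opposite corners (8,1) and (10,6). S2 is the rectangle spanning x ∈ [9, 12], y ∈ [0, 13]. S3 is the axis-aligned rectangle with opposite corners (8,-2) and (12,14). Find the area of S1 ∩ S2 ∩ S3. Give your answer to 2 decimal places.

The intersection is the polygon with vertices (10,1), (9,1), (9,6), (10,6).
By the shoelace formula its area is 5.00.

5.00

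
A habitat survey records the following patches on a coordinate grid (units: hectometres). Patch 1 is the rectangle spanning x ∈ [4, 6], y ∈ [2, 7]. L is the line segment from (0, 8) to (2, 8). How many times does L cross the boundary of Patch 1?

0

The segment lies entirely outside Patch 1 and never meets its boundary.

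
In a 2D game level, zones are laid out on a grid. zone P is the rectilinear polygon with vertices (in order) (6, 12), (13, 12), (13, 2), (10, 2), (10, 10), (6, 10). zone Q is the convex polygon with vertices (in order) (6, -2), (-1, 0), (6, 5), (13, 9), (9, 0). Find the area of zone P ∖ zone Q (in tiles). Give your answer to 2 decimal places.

30.45

|zone P| = 38, |zone P∩zone Q| = 7.5536.
|zone P ∖ zone Q| = |zone P| − |zone P∩zone Q| = 38 − 7.5536 = 30.45.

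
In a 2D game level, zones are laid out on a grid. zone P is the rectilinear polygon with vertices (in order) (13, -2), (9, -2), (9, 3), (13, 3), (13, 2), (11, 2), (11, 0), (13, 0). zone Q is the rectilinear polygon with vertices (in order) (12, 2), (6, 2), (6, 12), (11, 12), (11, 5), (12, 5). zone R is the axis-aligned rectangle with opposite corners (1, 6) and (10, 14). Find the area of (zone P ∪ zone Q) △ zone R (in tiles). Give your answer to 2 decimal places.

90.00

|zone P ∪ zone Q| = 66.
|(zone P ∪ zone Q) ∩ zone R| = 24.
|(zone P ∪ zone Q) △ zone R| = 66 + 72 − 48 = 90.00.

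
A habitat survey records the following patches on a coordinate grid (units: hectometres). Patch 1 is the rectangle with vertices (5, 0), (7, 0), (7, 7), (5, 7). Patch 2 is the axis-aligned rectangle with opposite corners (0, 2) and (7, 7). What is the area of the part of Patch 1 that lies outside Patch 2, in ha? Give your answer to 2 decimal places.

4.00

|Patch 1∩Patch 2|: x∈[5,7], y∈[2,7] → 2·5 = 10.
|Patch 1| = 14.
|Patch 1 ∖ Patch 2| = |Patch 1| − |Patch 1∩Patch 2| = 14 − 10 = 4.00.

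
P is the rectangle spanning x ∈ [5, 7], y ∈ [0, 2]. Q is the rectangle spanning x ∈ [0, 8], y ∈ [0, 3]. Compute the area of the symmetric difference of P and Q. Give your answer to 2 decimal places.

|P∩Q|: x∈[5,7], y∈[0,2] → 2·2 = 4.
|P △ Q| = |P| + |Q| − 2·|P∩Q| = 4 + 24 − 8 = 20.00.

20.00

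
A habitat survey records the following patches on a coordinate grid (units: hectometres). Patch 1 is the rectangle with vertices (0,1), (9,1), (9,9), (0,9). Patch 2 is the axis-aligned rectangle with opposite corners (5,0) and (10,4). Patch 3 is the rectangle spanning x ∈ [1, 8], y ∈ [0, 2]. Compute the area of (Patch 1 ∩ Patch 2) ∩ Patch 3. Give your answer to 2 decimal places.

3.00

The region (Patch 1 ∩ Patch 2) ∩ Patch 3 is the polygon with vertices (5,1), (5,2), (8,2), (8,1).
By the shoelace formula its area is 3.00.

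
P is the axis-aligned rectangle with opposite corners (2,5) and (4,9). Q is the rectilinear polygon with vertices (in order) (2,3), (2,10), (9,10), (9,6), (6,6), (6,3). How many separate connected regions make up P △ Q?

P △ Q is a single connected region.

1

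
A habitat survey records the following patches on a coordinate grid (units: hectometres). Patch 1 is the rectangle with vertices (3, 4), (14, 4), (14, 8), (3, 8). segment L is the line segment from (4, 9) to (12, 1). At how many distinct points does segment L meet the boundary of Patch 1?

The segment meets the boundary at (9,4), (5,8).

2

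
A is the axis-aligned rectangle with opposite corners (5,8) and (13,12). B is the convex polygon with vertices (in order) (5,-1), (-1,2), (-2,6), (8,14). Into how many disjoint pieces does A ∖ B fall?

A ∖ B splits into 2 disjoint pieces (area 23.2, area 0.1).

2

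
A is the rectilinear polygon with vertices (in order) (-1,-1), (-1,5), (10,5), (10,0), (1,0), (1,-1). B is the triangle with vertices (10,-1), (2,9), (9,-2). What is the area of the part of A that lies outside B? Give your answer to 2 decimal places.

|A| = 57, |A∩B| = 5.3182.
|A ∖ B| = |A| − |A∩B| = 57 − 5.3182 = 51.68.

51.68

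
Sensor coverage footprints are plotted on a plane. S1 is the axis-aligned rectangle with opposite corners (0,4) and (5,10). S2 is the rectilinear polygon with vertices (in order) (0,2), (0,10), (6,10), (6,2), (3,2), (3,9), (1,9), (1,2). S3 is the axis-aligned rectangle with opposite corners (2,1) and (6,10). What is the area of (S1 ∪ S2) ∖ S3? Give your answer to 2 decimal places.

|S1 ∪ S2| = 44.
|(S1 ∪ S2) ∩ S3| = 30.
|(S1 ∪ S2) ∖ S3| = 44 − 30 = 14.00.

14.00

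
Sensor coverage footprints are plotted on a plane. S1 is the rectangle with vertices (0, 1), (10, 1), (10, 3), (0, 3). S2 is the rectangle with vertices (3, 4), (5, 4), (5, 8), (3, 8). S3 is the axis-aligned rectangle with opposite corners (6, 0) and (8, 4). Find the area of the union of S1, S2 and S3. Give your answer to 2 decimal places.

32.00

By inclusion–exclusion:
Individual areas: |S1| = 20, |S2| = 8, |S3| = 8.
|S1∩S2| = 0 (no overlap).
|S1∩S3|: x∈[6,8], y∈[1,3] → 2·2 = 4.
|S2∩S3| = 0 (no overlap).
|S1∩S2∩S3| = 0.
|S1 ∪ S2 ∪ S3| = 36 − 4 + 0 = 32.00.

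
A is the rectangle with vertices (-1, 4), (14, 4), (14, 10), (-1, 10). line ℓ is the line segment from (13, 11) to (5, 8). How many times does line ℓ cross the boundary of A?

The segment meets the boundary at (10.333,10).

1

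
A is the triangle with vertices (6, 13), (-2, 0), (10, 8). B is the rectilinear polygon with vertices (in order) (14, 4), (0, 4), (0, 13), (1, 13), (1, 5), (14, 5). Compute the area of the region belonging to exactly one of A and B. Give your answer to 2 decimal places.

60.04

|A| = 46, |B| = 22, |A∩B| = 3.9808.
|A △ B| = |A| + |B| − 2·|A∩B| = 46 + 22 − 7.9615 = 60.04.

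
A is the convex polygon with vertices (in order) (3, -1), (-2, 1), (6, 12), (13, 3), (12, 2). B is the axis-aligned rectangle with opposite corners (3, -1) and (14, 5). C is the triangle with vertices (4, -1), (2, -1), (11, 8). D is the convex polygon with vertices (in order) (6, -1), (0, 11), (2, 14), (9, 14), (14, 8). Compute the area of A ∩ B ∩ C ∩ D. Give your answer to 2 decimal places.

The intersection is the polygon with vertices (8,5), (8.667,5), (5.217,0.565), (4.667,1.667).
By the shoelace formula its area is 4.23.

4.23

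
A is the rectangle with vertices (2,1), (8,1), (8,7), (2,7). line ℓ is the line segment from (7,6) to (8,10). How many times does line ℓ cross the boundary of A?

The segment meets the boundary at (7.25,7).

1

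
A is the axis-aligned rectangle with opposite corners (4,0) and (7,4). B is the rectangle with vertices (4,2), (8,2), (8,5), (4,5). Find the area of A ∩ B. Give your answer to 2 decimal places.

6.00

|A∩B|: x∈[4,7], y∈[2,4] → 3·2 = 6.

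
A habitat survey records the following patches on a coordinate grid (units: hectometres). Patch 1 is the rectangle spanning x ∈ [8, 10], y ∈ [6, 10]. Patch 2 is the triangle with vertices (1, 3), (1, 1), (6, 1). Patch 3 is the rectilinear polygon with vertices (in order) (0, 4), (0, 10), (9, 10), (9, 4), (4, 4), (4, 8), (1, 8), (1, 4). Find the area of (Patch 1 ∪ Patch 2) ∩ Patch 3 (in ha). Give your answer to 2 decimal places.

The region (Patch 1 ∪ Patch 2) ∩ Patch 3 is the polygon with vertices (9,10), (9,6), (8,6), (8,10).
By the shoelace formula its area is 4.00.

4.00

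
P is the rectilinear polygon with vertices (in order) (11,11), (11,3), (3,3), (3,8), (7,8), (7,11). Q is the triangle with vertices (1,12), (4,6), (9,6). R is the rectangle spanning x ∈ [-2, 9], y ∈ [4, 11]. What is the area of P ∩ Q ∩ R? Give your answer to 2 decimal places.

The intersection is the polygon with vertices (9,6), (4,6), (3,8), (6.333,8).
By the shoelace formula its area is 8.33.

8.33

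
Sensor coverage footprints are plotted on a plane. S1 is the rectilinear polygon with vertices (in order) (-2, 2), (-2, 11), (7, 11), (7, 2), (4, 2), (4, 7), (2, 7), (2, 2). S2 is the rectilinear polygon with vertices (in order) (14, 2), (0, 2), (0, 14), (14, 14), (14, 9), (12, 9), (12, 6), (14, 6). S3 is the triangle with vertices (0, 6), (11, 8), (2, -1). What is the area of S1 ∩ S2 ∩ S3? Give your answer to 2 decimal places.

19.08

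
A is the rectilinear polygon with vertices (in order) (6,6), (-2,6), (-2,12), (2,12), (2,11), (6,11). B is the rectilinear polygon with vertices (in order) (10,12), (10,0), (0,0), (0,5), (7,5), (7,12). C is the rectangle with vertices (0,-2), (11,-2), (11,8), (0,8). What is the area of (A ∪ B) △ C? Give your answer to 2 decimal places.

|A ∪ B| = 115.
|(A ∪ B) ∩ C| = 71.
|(A ∪ B) △ C| = 115 + 110 − 142 = 83.00.

83.00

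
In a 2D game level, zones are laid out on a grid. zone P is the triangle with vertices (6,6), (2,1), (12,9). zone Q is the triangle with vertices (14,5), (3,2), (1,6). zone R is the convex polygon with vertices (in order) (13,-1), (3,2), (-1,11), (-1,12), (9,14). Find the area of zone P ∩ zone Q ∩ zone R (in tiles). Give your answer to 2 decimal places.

The intersection is the polygon with vertices (7.614,5.491), (3.379,2.103), (3,2), (2.929,2.161), (5.71,5.638).
By the shoelace formula its area is 4.43.

4.43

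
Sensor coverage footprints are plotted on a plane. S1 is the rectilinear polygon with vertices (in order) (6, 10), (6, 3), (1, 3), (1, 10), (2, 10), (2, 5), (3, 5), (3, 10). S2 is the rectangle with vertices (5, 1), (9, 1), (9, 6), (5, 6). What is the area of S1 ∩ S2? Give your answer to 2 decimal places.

3.00

The intersection is the polygon with vertices (6,3), (5,3), (5,6), (6,6).
By the shoelace formula its area is 3.00.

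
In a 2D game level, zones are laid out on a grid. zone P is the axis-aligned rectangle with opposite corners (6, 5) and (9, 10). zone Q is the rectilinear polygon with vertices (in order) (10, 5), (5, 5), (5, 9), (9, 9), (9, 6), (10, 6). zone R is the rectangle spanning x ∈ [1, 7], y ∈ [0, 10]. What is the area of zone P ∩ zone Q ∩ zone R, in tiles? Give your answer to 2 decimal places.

The intersection is the polygon with vertices (6,5), (6,9), (7,9), (7,5).
By the shoelace formula its area is 4.00.

4.00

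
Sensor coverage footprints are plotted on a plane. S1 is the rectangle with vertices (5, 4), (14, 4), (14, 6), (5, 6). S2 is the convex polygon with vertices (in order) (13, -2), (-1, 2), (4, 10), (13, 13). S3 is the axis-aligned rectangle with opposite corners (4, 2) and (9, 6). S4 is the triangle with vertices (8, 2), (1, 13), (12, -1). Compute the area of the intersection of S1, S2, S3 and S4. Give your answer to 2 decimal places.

The intersection is the polygon with vertices (6.5,6), (8.071,4), (6.727,4), (5.455,6).
By the shoelace formula its area is 2.39.

2.39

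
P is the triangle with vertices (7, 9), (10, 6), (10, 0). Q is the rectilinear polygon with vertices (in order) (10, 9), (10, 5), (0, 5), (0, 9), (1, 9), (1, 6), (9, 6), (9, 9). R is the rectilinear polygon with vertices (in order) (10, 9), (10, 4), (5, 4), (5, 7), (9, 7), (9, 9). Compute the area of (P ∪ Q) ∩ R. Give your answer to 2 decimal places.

|P ∪ Q| = 22.6667.
|(P ∪ Q) ∩ R| = 10.67.

10.67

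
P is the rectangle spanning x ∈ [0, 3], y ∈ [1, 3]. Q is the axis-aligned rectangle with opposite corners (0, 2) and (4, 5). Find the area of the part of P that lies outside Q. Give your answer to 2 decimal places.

|P∩Q|: x∈[0,3], y∈[2,3] → 3·1 = 3.
|P| = 6.
|P ∖ Q| = |P| − |P∩Q| = 6 − 3 = 3.00.

3.00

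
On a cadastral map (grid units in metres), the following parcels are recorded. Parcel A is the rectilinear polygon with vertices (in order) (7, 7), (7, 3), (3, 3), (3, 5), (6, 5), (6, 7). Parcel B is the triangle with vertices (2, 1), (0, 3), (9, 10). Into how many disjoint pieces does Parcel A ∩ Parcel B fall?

Parcel A ∩ Parcel B splits into 2 disjoint pieces (area 2.6667, area 0.2857).

2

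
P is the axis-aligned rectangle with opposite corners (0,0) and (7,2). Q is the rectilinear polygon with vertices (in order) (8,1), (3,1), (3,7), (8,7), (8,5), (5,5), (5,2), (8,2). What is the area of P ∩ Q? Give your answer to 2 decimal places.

The intersection is the polygon with vertices (7,1), (3,1), (3,2), (5,2), (7,2).
By the shoelace formula its area is 4.00.

4.00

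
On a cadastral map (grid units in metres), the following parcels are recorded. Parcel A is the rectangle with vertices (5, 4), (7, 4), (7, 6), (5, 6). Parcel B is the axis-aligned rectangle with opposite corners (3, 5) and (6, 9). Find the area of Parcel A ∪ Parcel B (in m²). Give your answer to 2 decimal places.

By inclusion–exclusion:
Individual areas: |Parcel A| = 4, |Parcel B| = 12.
|Parcel A∩Parcel B|: x∈[5,6], y∈[5,6] → 1·1 = 1.
|Parcel A ∪ Parcel B| = 16 − 1 = 15.00.

15.00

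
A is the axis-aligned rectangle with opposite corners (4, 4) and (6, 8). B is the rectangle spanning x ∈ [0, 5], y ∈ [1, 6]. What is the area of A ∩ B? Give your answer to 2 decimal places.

2.00

|A∩B|: x∈[4,5], y∈[4,6] → 1·2 = 2.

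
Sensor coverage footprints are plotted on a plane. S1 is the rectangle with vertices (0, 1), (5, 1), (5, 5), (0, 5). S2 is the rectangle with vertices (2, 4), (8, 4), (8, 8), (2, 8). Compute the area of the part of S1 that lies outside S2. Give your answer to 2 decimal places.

|S1∩S2|: x∈[2,5], y∈[4,5] → 3·1 = 3.
|S1| = 20.
|S1 ∖ S2| = |S1| − |S1∩S2| = 20 − 3 = 17.00.

17.00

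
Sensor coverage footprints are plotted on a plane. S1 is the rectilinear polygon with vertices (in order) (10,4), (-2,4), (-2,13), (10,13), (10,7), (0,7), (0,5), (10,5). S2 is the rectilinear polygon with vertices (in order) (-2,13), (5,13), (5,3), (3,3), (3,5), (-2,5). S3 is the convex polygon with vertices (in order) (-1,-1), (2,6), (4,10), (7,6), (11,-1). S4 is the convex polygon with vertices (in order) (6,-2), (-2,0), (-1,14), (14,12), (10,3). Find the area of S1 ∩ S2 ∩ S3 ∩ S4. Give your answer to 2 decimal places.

6.58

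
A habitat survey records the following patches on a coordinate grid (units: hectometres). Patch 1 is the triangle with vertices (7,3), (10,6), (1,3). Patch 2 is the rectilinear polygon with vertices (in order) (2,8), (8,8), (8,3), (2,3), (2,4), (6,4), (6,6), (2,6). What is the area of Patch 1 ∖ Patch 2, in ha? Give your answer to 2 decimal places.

2.17

|Patch 1| = 9, |Patch 1∩Patch 2| = 6.8333.
|Patch 1 ∖ Patch 2| = |Patch 1| − |Patch 1∩Patch 2| = 9 − 6.8333 = 2.17.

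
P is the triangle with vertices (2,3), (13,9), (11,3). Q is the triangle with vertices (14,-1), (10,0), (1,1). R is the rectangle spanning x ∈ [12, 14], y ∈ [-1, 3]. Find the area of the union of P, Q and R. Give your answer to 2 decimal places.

By inclusion–exclusion:
Individual areas: |P| = 27, |Q| = 2.5, |R| = 8.
|P∩Q| = 0.
|P∩R| = 0.
|Q∩R| = 0.1923.
|P∩Q∩R| = 0.
|P ∪ Q ∪ R| = 37.5 − 0.1923 + 0 = 37.31.

37.31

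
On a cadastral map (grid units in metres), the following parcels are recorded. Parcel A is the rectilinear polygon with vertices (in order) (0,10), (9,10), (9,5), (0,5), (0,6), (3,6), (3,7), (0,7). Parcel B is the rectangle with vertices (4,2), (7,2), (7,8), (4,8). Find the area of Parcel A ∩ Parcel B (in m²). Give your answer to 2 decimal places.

The intersection is the polygon with vertices (4,5), (4,8), (7,8), (7,5).
By the shoelace formula its area is 9.00.

9.00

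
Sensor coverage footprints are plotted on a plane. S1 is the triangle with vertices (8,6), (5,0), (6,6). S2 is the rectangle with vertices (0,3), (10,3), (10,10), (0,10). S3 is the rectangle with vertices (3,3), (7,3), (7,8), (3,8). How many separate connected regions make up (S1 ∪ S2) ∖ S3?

(S1 ∪ S2) ∖ S3 splits into 2 disjoint pieces (area 1.5, area 50).

2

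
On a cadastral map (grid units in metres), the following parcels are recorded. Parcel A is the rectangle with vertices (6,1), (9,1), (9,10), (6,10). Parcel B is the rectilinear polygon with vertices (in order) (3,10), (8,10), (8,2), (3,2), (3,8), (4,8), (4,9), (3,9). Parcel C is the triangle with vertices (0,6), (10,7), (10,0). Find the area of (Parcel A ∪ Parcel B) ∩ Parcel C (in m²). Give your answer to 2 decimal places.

25.07

The region (Parcel A ∪ Parcel B) ∩ Parcel C is the polygon with vertices (9,1), (8.333,1), (3,4.2), (3,6.3), (9,6.9).
By the shoelace formula its area is 25.07.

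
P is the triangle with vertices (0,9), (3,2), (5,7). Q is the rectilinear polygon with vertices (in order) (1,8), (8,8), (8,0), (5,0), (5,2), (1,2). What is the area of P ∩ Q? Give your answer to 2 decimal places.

13.08

The intersection is the polygon with vertices (1,6.667), (1,8), (2.5,8), (5,7), (3,2).
By the shoelace formula its area is 13.08.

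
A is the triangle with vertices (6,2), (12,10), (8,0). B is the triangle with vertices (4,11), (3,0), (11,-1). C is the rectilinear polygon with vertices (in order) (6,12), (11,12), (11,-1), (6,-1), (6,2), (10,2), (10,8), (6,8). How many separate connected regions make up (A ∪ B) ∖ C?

(A ∪ B) ∖ C splits into 2 disjoint pieces (area 0.5833, area 38.6962).

2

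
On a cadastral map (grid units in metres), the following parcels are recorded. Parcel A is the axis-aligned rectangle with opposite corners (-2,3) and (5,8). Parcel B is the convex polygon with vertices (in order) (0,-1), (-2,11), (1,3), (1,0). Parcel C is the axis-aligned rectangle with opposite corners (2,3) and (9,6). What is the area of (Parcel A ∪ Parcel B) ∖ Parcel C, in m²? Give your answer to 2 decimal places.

|Parcel A ∪ Parcel B| = 40.7708.
|(Parcel A ∪ Parcel B) ∩ Parcel C| = 9.
|(Parcel A ∪ Parcel B) ∖ Parcel C| = 40.7708 − 9 = 31.77.

31.77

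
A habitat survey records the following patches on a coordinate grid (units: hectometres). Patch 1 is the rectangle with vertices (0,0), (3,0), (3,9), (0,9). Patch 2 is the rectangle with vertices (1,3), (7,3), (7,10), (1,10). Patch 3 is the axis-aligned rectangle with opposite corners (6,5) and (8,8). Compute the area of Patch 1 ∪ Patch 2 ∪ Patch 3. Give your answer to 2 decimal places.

By inclusion–exclusion:
Individual areas: |Patch 1| = 27, |Patch 2| = 42, |Patch 3| = 6.
|Patch 1∩Patch 2|: x∈[1,3], y∈[3,9] → 2·6 = 12.
|Patch 1∩Patch 3| = 0 (no overlap).
|Patch 2∩Patch 3|: x∈[6,7], y∈[5,8] → 1·3 = 3.
|Patch 1∩Patch 2∩Patch 3| = 0.
|Patch 1 ∪ Patch 2 ∪ Patch 3| = 75 − 15 + 0 = 60.00.

60.00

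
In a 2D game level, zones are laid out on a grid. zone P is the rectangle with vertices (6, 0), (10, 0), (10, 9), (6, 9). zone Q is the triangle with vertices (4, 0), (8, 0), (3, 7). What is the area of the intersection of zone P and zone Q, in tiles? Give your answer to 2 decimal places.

The intersection is the polygon with vertices (6,2.8), (8,0), (6,0).
By the shoelace formula its area is 2.80.

2.80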